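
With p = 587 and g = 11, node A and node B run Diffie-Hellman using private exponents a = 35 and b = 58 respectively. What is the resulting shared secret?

Node B sends B = g^b mod p = 11^58 mod 587.
11^1 ≡ 11 (mod 587)
11^2 = (11^1)^2 ≡ 11^2 = 121 ≡ 121 (mod 587)
11^4 = (11^2)^2 ≡ 121^2 = 14641 ≡ 553 (mod 587)
11^8 = (11^4)^2 ≡ 553^2 = 305809 ≡ 569 (mod 587)
11^16 = (11^8)^2 ≡ 569^2 = 323761 ≡ 324 (mod 587)
11^32 = (11^16)^2 ≡ 324^2 = 104976 ≡ 490 (mod 587)
11^58 = 11^32 · 11^16 · 11^8 · 11^2 ≡ 490 · 324 · 569 · 121 ≡ 114 (mod 587).
So B = 114. Node A then computes K = B^a mod p = 114^35 mod 587.
114^1 ≡ 114 (mod 587)
114^2 = (114^1)^2 ≡ 114^2 = 12996 ≡ 82 (mod 587)
114^4 = (114^2)^2 ≡ 82^2 = 6724 ≡ 267 (mod 587)
114^8 = (114^4)^2 ≡ 267^2 = 71289 ≡ 262 (mod 587)
114^16 = (114^8)^2 ≡ 262^2 = 68644 ≡ 552 (mod 587)
114^32 = (114^16)^2 ≡ 552^2 = 304704 ≡ 51 (mod 587)
114^35 = 114^32 · 114^2 · 114^1 ≡ 51 · 82 · 114 ≡ 104 (mod 587).

104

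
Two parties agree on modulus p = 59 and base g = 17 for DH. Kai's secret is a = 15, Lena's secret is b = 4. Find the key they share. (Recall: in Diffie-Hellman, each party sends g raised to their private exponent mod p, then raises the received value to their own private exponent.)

Kai sends A = g^a mod p = 17^15 mod 59.
17^1 ≡ 17 (mod 59)
17^2 = (17^1)^2 ≡ 17^2 = 289 ≡ 53 (mod 59)
17^4 = (17^2)^2 ≡ 53^2 = 2809 ≡ 36 (mod 59)
17^8 = (17^4)^2 ≡ 36^2 = 1296 ≡ 57 (mod 59)
17^15 = 17^8 · 17^4 · 17^2 · 17^1 ≡ 57 · 36 · 53 · 17 ≡ 28 (mod 59).
So A = 28. Lena then computes K = A^b mod p = 28^4 mod 59.
28^1 ≡ 28 (mod 59)
28^2 = (28^1)^2 ≡ 28^2 = 784 ≡ 17 (mod 59)
28^4 = (28^2)^2 ≡ 17^2 = 289 ≡ 53 (mod 59)

53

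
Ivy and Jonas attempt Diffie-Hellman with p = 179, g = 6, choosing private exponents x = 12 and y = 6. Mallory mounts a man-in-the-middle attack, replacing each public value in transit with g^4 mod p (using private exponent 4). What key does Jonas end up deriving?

66

Jonas receives Mallory's public value M = 6^4 mod 179 instead of the honest one.
6^1 ≡ 6 (mod 179)
6^2 = (6^1)^2 ≡ 6^2 = 36 ≡ 36 (mod 179)
6^4 = (6^2)^2 ≡ 36^2 = 1296 ≡ 43 (mod 179)
So M = 43. Jonas computes K = M^6 mod 179.
43^1 ≡ 43 (mod 179)
43^2 = (43^1)^2 ≡ 43^2 = 1849 ≡ 59 (mod 179)
43^4 = (43^2)^2 ≡ 59^2 = 3481 ≡ 80 (mod 179)
43^6 = 43^4 · 43^2 ≡ 80 · 59 ≡ 66 (mod 179).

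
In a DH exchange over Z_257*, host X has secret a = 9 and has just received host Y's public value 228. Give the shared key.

Shared key K = 228^9 mod 257.
228^1 ≡ 228 (mod 257)
228^2 = (228^1)^2 ≡ 228^2 = 51984 ≡ 70 (mod 257)
228^4 = (228^2)^2 ≡ 70^2 = 4900 ≡ 17 (mod 257)
228^8 = (228^4)^2 ≡ 17^2 = 289 ≡ 32 (mod 257)
228^9 = 228^8 · 228^1 ≡ 32 · 228 ≡ 100 (mod 257).

100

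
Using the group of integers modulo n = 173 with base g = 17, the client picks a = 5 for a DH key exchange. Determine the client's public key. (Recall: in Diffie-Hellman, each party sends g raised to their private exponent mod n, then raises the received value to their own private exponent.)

46

Public value = 17^5 (mod 173).
17^1 ≡ 17 (mod 173)
17^2 = (17^1)^2 ≡ 17^2 = 289 ≡ 116 (mod 173)
17^4 = (17^2)^2 ≡ 116^2 = 13456 ≡ 135 (mod 173)
17^5 = 17^4 · 17^1 ≡ 135 · 17 ≡ 46 (mod 173).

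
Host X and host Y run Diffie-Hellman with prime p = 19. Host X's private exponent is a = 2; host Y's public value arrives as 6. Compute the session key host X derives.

17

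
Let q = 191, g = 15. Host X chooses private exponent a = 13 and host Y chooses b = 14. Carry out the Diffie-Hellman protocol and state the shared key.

Host X sends A = g^a mod q = 15^13 mod 191.
15^1 ≡ 15 (mod 191)
15^2 = (15^1)^2 ≡ 15^2 = 225 ≡ 34 (mod 191)
15^4 = (15^2)^2 ≡ 34^2 = 1156 ≡ 10 (mod 191)
15^8 = (15^4)^2 ≡ 10^2 = 100 ≡ 100 (mod 191)
15^13 = 15^8 · 15^4 · 15^1 ≡ 100 · 10 · 15 ≡ 102 (mod 191).
So A = 102. Host Y then computes K = A^b mod q = 102^14 mod 191.
102^1 ≡ 102 (mod 191)
102^2 = (102^1)^2 ≡ 102^2 = 10404 ≡ 90 (mod 191)
102^4 = (102^2)^2 ≡ 90^2 = 8100 ≡ 78 (mod 191)
102^8 = (102^4)^2 ≡ 78^2 = 6084 ≡ 163 (mod 191)
102^14 = 102^8 · 102^4 · 102^2 ≡ 163 · 78 · 90 ≡ 170 (mod 191).

170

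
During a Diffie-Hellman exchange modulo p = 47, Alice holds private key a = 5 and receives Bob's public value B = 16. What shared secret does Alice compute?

Shared key K = 16^5 mod 47.
16^1 ≡ 16 (mod 47)
16^2 = (16^1)^2 ≡ 16^2 = 256 ≡ 21 (mod 47)
16^4 = (16^2)^2 ≡ 21^2 = 441 ≡ 18 (mod 47)
16^5 = 16^4 · 16^1 ≡ 18 · 16 ≡ 6 (mod 47).

6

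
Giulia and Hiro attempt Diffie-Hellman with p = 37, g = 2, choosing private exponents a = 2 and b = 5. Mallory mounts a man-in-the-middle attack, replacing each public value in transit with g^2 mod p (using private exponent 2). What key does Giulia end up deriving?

16

Giulia receives Mallory's public value M = 2^2 mod 37 instead of the honest one.
2^1 ≡ 2 (mod 37)
2^2 = (2^1)^2 ≡ 2^2 = 4 ≡ 4 (mod 37)
So M = 4. Giulia computes K = M^2 mod 37.
4^1 ≡ 4 (mod 37)
4^2 = (4^1)^2 ≡ 4^2 = 16 ≡ 16 (mod 37)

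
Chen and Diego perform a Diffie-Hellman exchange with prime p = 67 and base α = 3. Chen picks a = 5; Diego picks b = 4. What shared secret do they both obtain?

15

Diego sends B = α^b mod p = 3^4 mod 67.
3^1 ≡ 3 (mod 67)
3^2 = (3^1)^2 ≡ 3^2 = 9 ≡ 9 (mod 67)
3^4 = (3^2)^2 ≡ 9^2 = 81 ≡ 14 (mod 67)
So B = 14. Chen then computes K = B^a mod p = 14^5 mod 67.
14^1 ≡ 14 (mod 67)
14^2 = (14^1)^2 ≡ 14^2 = 196 ≡ 62 (mod 67)
14^4 = (14^2)^2 ≡ 62^2 = 3844 ≡ 25 (mod 67)
14^5 = 14^4 · 14^1 ≡ 25 · 14 ≡ 15 (mod 67).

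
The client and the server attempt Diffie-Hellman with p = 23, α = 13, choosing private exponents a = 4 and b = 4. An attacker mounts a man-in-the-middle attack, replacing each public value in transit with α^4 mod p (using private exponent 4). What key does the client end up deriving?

4

The client receives an attacker's public value M = 13^4 mod 23 instead of the honest one.
13^1 ≡ 13 (mod 23)
13^2 = (13^1)^2 ≡ 13^2 = 169 ≡ 8 (mod 23)
13^4 = (13^2)^2 ≡ 8^2 = 64 ≡ 18 (mod 23)
So M = 18. The client computes K = M^4 mod 23.
18^1 ≡ 18 (mod 23)
18^2 = (18^1)^2 ≡ 18^2 = 324 ≡ 2 (mod 23)
18^4 = (18^2)^2 ≡ 2^2 = 4 ≡ 4 (mod 23)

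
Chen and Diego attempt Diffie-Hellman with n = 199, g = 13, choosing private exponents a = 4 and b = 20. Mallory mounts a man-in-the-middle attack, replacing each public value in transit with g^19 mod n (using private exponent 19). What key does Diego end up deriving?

Diego receives Mallory's public value M = 13^19 mod 199 instead of the honest one.
13^1 ≡ 13 (mod 199)
13^2 = (13^1)^2 ≡ 13^2 = 169 ≡ 169 (mod 199)
13^4 = (13^2)^2 ≡ 169^2 = 28561 ≡ 104 (mod 199)
13^8 = (13^4)^2 ≡ 104^2 = 10816 ≡ 70 (mod 199)
13^16 = (13^8)^2 ≡ 70^2 = 4900 ≡ 124 (mod 199)
13^19 = 13^16 · 13^2 · 13^1 ≡ 124 · 169 · 13 ≡ 196 (mod 199).
So M = 196. Diego computes K = M^20 mod 199.
196^1 ≡ 196 (mod 199)
196^2 = (196^1)^2 ≡ 196^2 = 38416 ≡ 9 (mod 199)
196^4 = (196^2)^2 ≡ 9^2 = 81 ≡ 81 (mod 199)
196^8 = (196^4)^2 ≡ 81^2 = 6561 ≡ 193 (mod 199)
196^16 = (196^8)^2 ≡ 193^2 = 37249 ≡ 36 (mod 199)
196^20 = 196^16 · 196^4 ≡ 36 · 81 ≡ 130 (mod 199).

130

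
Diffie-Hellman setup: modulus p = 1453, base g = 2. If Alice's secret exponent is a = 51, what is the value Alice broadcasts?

Public value = 2^51 mod 1453.
2^1 ≡ 2 (mod 1453)
2^2 = (2^1)^2 ≡ 2^2 = 4 ≡ 4 (mod 1453)
2^4 = (2^2)^2 ≡ 4^2 = 16 ≡ 16 (mod 1453)
2^8 = (2^4)^2 ≡ 16^2 = 256 ≡ 256 (mod 1453)
2^16 = (2^8)^2 ≡ 256^2 = 65536 ≡ 151 (mod 1453)
2^32 = (2^16)^2 ≡ 151^2 = 22801 ≡ 1006 (mod 1453)
2^51 = 2^32 · 2^16 · 2^2 · 2^1 ≡ 1006 · 151 · 4 · 2 ≡ 540 (mod 1453).

540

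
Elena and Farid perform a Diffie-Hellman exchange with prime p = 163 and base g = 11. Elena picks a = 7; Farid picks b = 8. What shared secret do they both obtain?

Farid sends B = g^b mod p = 11^8 mod 163.
11^1 ≡ 11 (mod 163)
11^2 = (11^1)^2 ≡ 11^2 = 121 ≡ 121 (mod 163)
11^4 = (11^2)^2 ≡ 121^2 = 14641 ≡ 134 (mod 163)
11^8 = (11^4)^2 ≡ 134^2 = 17956 ≡ 26 (mod 163)
So B = 26. Elena then computes K = B^a mod p = 26^7 mod 163.
26^1 ≡ 26 (mod 163)
26^2 = (26^1)^2 ≡ 26^2 = 676 ≡ 24 (mod 163)
26^4 = (26^2)^2 ≡ 24^2 = 576 ≡ 87 (mod 163)
26^7 = 26^4 · 26^2 · 26^1 ≡ 87 · 24 · 26 ≡ 9 (mod 163).

9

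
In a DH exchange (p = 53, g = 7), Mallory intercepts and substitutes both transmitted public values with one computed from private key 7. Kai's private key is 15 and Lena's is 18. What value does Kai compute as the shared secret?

7

Kai receives Mallory's public value M = 7^7 mod 53 instead of the honest one.
7^1 ≡ 7 (mod 53)
7^2 = (7^1)^2 ≡ 7^2 = 49 ≡ 49 (mod 53)
7^4 = (7^2)^2 ≡ 49^2 = 2401 ≡ 16 (mod 53)
7^7 = 7^4 · 7^2 · 7^1 ≡ 16 · 49 · 7 ≡ 29 (mod 53).
So M = 29. Kai computes K = M^15 mod 53.
29^1 ≡ 29 (mod 53)
29^2 = (29^1)^2 ≡ 29^2 = 841 ≡ 46 (mod 53)
29^4 = (29^2)^2 ≡ 46^2 = 2116 ≡ 49 (mod 53)
29^8 = (29^4)^2 ≡ 49^2 = 2401 ≡ 16 (mod 53)
29^15 = 29^8 · 29^4 · 29^2 · 29^1 ≡ 16 · 49 · 46 · 29 ≡ 7 (mod 53).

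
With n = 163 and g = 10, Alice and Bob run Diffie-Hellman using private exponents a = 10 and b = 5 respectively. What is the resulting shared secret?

39

Bob sends B = g^b mod n = 10^5 mod 163.
10^1 ≡ 10 (mod 163)
10^2 = (10^1)^2 ≡ 10^2 = 100 ≡ 100 (mod 163)
10^4 = (10^2)^2 ≡ 100^2 = 10000 ≡ 57 (mod 163)
10^5 = 10^4 · 10^1 ≡ 57 · 10 ≡ 81 (mod 163).
So B = 81. Alice then computes K = B^a mod n = 81^10 mod 163.
81^1 ≡ 81 (mod 163)
81^2 = (81^1)^2 ≡ 81^2 = 6561 ≡ 41 (mod 163)
81^4 = (81^2)^2 ≡ 41^2 = 1681 ≡ 51 (mod 163)
81^8 = (81^4)^2 ≡ 51^2 = 2601 ≡ 156 (mod 163)
81^10 = 81^8 · 81^2 ≡ 156 · 41 ≡ 39 (mod 163).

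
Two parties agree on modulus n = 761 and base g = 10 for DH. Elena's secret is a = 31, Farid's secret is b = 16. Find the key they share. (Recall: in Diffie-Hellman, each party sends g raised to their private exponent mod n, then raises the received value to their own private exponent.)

90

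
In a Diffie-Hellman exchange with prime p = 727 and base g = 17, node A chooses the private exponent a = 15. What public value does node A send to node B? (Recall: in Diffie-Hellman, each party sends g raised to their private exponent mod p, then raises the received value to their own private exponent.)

Public value = 17^15 (mod 727).
17^1 ≡ 17 (mod 727)
17^2 = (17^1)^2 ≡ 17^2 = 289 ≡ 289 (mod 727)
17^4 = (17^2)^2 ≡ 289^2 = 83521 ≡ 643 (mod 727)
17^8 = (17^4)^2 ≡ 643^2 = 413449 ≡ 513 (mod 727)
17^15 = 17^8 · 17^4 · 17^2 · 17^1 ≡ 513 · 643 · 289 · 17 ≡ 128 (mod 727).

128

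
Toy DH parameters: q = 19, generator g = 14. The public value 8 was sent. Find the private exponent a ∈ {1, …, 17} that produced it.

Try successive powers of 14 modulo 19:
14^1 ≡ 14
14^2 ≡ 6
14^3 ≡ 8
Found: a = 3.

3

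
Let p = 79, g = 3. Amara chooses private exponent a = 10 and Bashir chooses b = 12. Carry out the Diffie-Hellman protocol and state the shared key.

Bashir sends B = g^b mod p = 3^12 mod 79.
3^1 ≡ 3 (mod 79)
3^2 = (3^1)^2 ≡ 3^2 = 9 ≡ 9 (mod 79)
3^4 = (3^2)^2 ≡ 9^2 = 81 ≡ 2 (mod 79)
3^8 = (3^4)^2 ≡ 2^2 = 4 ≡ 4 (mod 79)
3^12 = 3^8 · 3^4 ≡ 4 · 2 ≡ 8 (mod 79).
So B = 8. Amara then computes K = B^a mod p = 8^10 mod 79.
8^1 ≡ 8 (mod 79)
8^2 = (8^1)^2 ≡ 8^2 = 64 ≡ 64 (mod 79)
8^4 = (8^2)^2 ≡ 64^2 = 4096 ≡ 67 (mod 79)
8^8 = (8^4)^2 ≡ 67^2 = 4489 ≡ 65 (mod 79)
8^10 = 8^8 · 8^2 ≡ 65 · 64 ≡ 52 (mod 79).

52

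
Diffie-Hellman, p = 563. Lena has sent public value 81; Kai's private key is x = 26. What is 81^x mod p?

Shared key K = 81^26 mod 563.
81^1 ≡ 81 (mod 563)
81^2 = (81^1)^2 ≡ 81^2 = 6561 ≡ 368 (mod 563)
81^4 = (81^2)^2 ≡ 368^2 = 135424 ≡ 304 (mod 563)
81^8 = (81^4)^2 ≡ 304^2 = 92416 ≡ 84 (mod 563)
81^16 = (81^8)^2 ≡ 84^2 = 7056 ≡ 300 (mod 563)
81^26 = 81^16 · 81^8 · 81^2 ≡ 300 · 84 · 368 ≡ 427 (mod 563).

427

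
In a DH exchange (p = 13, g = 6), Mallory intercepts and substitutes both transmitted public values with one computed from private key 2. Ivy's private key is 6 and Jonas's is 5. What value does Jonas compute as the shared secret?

4

Jonas receives Mallory's public value M = 6^2 mod 13 instead of the honest one.
6^1 ≡ 6 (mod 13)
6^2 = (6^1)^2 ≡ 6^2 = 36 ≡ 10 (mod 13)
So M = 10. Jonas computes K = M^5 mod 13.
10^1 ≡ 10 (mod 13)
10^2 = (10^1)^2 ≡ 10^2 = 100 ≡ 9 (mod 13)
10^4 = (10^2)^2 ≡ 9^2 = 81 ≡ 3 (mod 13)
10^5 = 10^4 · 10^1 ≡ 3 · 10 ≡ 4 (mod 13).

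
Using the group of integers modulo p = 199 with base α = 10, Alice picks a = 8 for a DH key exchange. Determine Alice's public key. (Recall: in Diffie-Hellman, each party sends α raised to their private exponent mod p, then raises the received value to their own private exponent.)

112

Public value = 10^8 (mod 199).
10^1 ≡ 10 (mod 199)
10^2 = (10^1)^2 ≡ 10^2 = 100 ≡ 100 (mod 199)
10^4 = (10^2)^2 ≡ 100^2 = 10000 ≡ 50 (mod 199)
10^8 = (10^4)^2 ≡ 50^2 = 2500 ≡ 112 (mod 199)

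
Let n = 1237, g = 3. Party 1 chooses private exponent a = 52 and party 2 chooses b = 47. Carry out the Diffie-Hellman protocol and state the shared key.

Party 1 sends A = g^a mod n = 3^52 mod 1237.
3^1 ≡ 3 (mod 1237)
3^2 = (3^1)^2 ≡ 3^2 = 9 ≡ 9 (mod 1237)
3^4 = (3^2)^2 ≡ 9^2 = 81 ≡ 81 (mod 1237)
3^8 = (3^4)^2 ≡ 81^2 = 6561 ≡ 376 (mod 1237)
3^16 = (3^8)^2 ≡ 376^2 = 141376 ≡ 358 (mod 1237)
3^32 = (3^16)^2 ≡ 358^2 = 128164 ≡ 753 (mod 1237)
3^52 = 3^32 · 3^16 · 3^4 ≡ 753 · 358 · 81 ≡ 1207 (mod 1237).
So A = 1207. Party 2 then computes K = A^b mod n = 1207^47 mod 1237.
1207^1 ≡ 1207 (mod 1237)
1207^2 = (1207^1)^2 ≡ 1207^2 = 1456849 ≡ 900 (mod 1237)
1207^4 = (1207^2)^2 ≡ 900^2 = 810000 ≡ 1002 (mod 1237)
1207^8 = (1207^4)^2 ≡ 1002^2 = 1004004 ≡ 797 (mod 1237)
1207^16 = (1207^8)^2 ≡ 797^2 = 635209 ≡ 628 (mod 1237)
1207^32 = (1207^16)^2 ≡ 628^2 = 394384 ≡ 1018 (mod 1237)
1207^47 = 1207^32 · 1207^8 · 1207^4 · 1207^2 · 1207^1 ≡ 1018 · 797 · 1002 · 900 · 1207 ≡ 626 (mod 1237).

626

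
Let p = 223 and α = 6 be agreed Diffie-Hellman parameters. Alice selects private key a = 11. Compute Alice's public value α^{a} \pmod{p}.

140

Public value = 6^{11} \pmod{223}.
6^1 ≡ 6 (mod 223)
6^2 = (6^1)^2 ≡ 6^2 = 36 ≡ 36 (mod 223)
6^4 = (6^2)^2 ≡ 36^2 = 1296 ≡ 181 (mod 223)
6^8 = (6^4)^2 ≡ 181^2 = 32761 ≡ 203 (mod 223)
6^11 = 6^8 · 6^2 · 6^1 ≡ 203 · 36 · 6 ≡ 140 (mod 223).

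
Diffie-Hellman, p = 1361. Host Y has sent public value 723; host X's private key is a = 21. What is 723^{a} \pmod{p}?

Shared key K = 723^21 mod 1361.
723^1 ≡ 723 (mod 1361)
723^2 = (723^1)^2 ≡ 723^2 = 522729 ≡ 105 (mod 1361)
723^4 = (723^2)^2 ≡ 105^2 = 11025 ≡ 137 (mod 1361)
723^8 = (723^4)^2 ≡ 137^2 = 18769 ≡ 1076 (mod 1361)
723^16 = (723^8)^2 ≡ 1076^2 = 1157776 ≡ 926 (mod 1361)
723^21 = 723^16 · 723^4 · 723^1 ≡ 926 · 137 · 723 ≡ 714 (mod 1361).

714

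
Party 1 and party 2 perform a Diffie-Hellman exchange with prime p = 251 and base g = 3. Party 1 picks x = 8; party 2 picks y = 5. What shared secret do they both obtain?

Party 2 sends B = g^y mod p = 3^5 mod 251.
3^1 ≡ 3 (mod 251)
3^2 = (3^1)^2 ≡ 3^2 = 9 ≡ 9 (mod 251)
3^4 = (3^2)^2 ≡ 9^2 = 81 ≡ 81 (mod 251)
3^5 = 3^4 · 3^1 ≡ 81 · 3 ≡ 243 (mod 251).
So B = 243. Party 1 then computes K = B^x mod p = 243^8 mod 251.
243^1 ≡ 243 (mod 251)
243^2 = (243^1)^2 ≡ 243^2 = 59049 ≡ 64 (mod 251)
243^4 = (243^2)^2 ≡ 64^2 = 4096 ≡ 80 (mod 251)
243^8 = (243^4)^2 ≡ 80^2 = 6400 ≡ 125 (mod 251)

125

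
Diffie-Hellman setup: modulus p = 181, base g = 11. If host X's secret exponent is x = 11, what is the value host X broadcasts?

79

Public value = 11^11 mod 181.
11^1 ≡ 11 (mod 181)
11^2 = (11^1)^2 ≡ 11^2 = 121 ≡ 121 (mod 181)
11^4 = (11^2)^2 ≡ 121^2 = 14641 ≡ 161 (mod 181)
11^8 = (11^4)^2 ≡ 161^2 = 25921 ≡ 38 (mod 181)
11^11 = 11^8 · 11^2 · 11^1 ≡ 38 · 121 · 11 ≡ 79 (mod 181).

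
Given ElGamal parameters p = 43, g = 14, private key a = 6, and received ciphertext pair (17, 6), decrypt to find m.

Shared mask s = c₁^a mod p = 17^6 mod 43.
17^1 ≡ 17 (mod 43)
17^2 = (17^1)^2 ≡ 17^2 = 289 ≡ 31 (mod 43)
17^4 = (17^2)^2 ≡ 31^2 = 961 ≡ 15 (mod 43)
17^6 = 17^4 · 17^2 ≡ 15 · 31 ≡ 35 (mod 43).
So s = 35; s⁻¹ ≡ 16 (mod 43).
m = c₂ · s⁻¹ mod 43 = 6 · 16 mod 43 = 10.

10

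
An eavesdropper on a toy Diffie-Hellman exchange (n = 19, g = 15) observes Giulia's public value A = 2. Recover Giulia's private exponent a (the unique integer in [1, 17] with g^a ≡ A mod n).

Try successive powers of 15 modulo 19:
15^1 ≡ 15
15^2 ≡ 16
15^3 ≡ 12
15^4 ≡ 9
15^5 ≡ 2
Found: a = 5.

5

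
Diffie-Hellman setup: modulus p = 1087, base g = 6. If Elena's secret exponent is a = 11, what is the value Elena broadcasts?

Public value = 6^11 (mod 1087).
6^1 ≡ 6 (mod 1087)
6^2 = (6^1)^2 ≡ 6^2 = 36 ≡ 36 (mod 1087)
6^4 = (6^2)^2 ≡ 36^2 = 1296 ≡ 209 (mod 1087)
6^8 = (6^4)^2 ≡ 209^2 = 43681 ≡ 201 (mod 1087)
6^11 = 6^8 · 6^2 · 6^1 ≡ 201 · 36 · 6 ≡ 1023 (mod 1087).

1023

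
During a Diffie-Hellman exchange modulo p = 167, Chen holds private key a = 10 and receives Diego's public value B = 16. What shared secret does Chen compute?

Shared key K = 16^10 mod 167.
16^1 ≡ 16 (mod 167)
16^2 = (16^1)^2 ≡ 16^2 = 256 ≡ 89 (mod 167)
16^4 = (16^2)^2 ≡ 89^2 = 7921 ≡ 72 (mod 167)
16^8 = (16^4)^2 ≡ 72^2 = 5184 ≡ 7 (mod 167)
16^10 = 16^8 · 16^2 ≡ 7 · 89 ≡ 122 (mod 167).

122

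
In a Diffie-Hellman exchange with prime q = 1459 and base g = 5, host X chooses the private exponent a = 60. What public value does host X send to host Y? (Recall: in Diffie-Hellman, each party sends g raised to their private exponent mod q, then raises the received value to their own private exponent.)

Public value = 5^60 (mod 1459).
5^1 ≡ 5 (mod 1459)
5^2 = (5^1)^2 ≡ 5^2 = 25 ≡ 25 (mod 1459)
5^4 = (5^2)^2 ≡ 25^2 = 625 ≡ 625 (mod 1459)
5^8 = (5^4)^2 ≡ 625^2 = 390625 ≡ 1072 (mod 1459)
5^16 = (5^8)^2 ≡ 1072^2 = 1149184 ≡ 951 (mod 1459)
5^32 = (5^16)^2 ≡ 951^2 = 904401 ≡ 1280 (mod 1459)
5^60 = 5^32 · 5^16 · 5^8 · 5^4 ≡ 1280 · 951 · 1072 · 625 ≡ 929 (mod 1459).

929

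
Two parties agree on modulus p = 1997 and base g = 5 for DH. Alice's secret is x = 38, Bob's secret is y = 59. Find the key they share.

1706

Alice sends A = g^x mod p = 5^38 mod 1997.
5^1 ≡ 5 (mod 1997)
5^2 = (5^1)^2 ≡ 5^2 = 25 ≡ 25 (mod 1997)
5^4 = (5^2)^2 ≡ 25^2 = 625 ≡ 625 (mod 1997)
5^8 = (5^4)^2 ≡ 625^2 = 390625 ≡ 1210 (mod 1997)
5^16 = (5^8)^2 ≡ 1210^2 = 1464100 ≡ 299 (mod 1997)
5^32 = (5^16)^2 ≡ 299^2 = 89401 ≡ 1533 (mod 1997)
5^38 = 5^32 · 5^4 · 5^2 ≡ 1533 · 625 · 25 ≡ 1107 (mod 1997).
So A = 1107. Bob then computes K = A^y mod p = 1107^59 mod 1997.
1107^1 ≡ 1107 (mod 1997)
1107^2 = (1107^1)^2 ≡ 1107^2 = 1225449 ≡ 1288 (mod 1997)
1107^4 = (1107^2)^2 ≡ 1288^2 = 1658944 ≡ 1434 (mod 1997)
1107^8 = (1107^4)^2 ≡ 1434^2 = 2056356 ≡ 1443 (mod 1997)
1107^16 = (1107^8)^2 ≡ 1443^2 = 2082249 ≡ 1375 (mod 1997)
1107^32 = (1107^16)^2 ≡ 1375^2 = 1890625 ≡ 1463 (mod 1997)
1107^59 = 1107^32 · 1107^16 · 1107^8 · 1107^2 · 1107^1 ≡ 1463 · 1375 · 1443 · 1288 · 1107 ≡ 1706 (mod 1997).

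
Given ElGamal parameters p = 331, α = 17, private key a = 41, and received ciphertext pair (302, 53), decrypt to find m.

Shared mask s = c₁^a mod p = 302^41 mod 331.
302^1 ≡ 302 (mod 331)
302^2 = (302^1)^2 ≡ 302^2 = 91204 ≡ 179 (mod 331)
302^4 = (302^2)^2 ≡ 179^2 = 32041 ≡ 265 (mod 331)
302^8 = (302^4)^2 ≡ 265^2 = 70225 ≡ 53 (mod 331)
302^16 = (302^8)^2 ≡ 53^2 = 2809 ≡ 161 (mod 331)
302^32 = (302^16)^2 ≡ 161^2 = 25921 ≡ 103 (mod 331)
302^41 = 302^32 · 302^8 · 302^1 ≡ 103 · 53 · 302 ≡ 238 (mod 331).
So s = 238; s⁻¹ ≡ 121 (mod 331).
m = c₂ · s⁻¹ mod 331 = 53 · 121 mod 331 = 124.

124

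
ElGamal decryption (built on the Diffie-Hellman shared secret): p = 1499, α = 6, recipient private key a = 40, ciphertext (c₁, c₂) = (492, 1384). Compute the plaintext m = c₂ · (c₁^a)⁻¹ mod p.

1295

Shared mask s = c₁^a mod p = 492^40 mod 1499.
492^1 ≡ 492 (mod 1499)
492^2 = (492^1)^2 ≡ 492^2 = 242064 ≡ 725 (mod 1499)
492^4 = (492^2)^2 ≡ 725^2 = 525625 ≡ 975 (mod 1499)
492^8 = (492^4)^2 ≡ 975^2 = 950625 ≡ 259 (mod 1499)
492^16 = (492^8)^2 ≡ 259^2 = 67081 ≡ 1125 (mod 1499)
492^32 = (492^16)^2 ≡ 1125^2 = 1265625 ≡ 469 (mod 1499)
492^40 = 492^32 · 492^8 ≡ 469 · 259 ≡ 52 (mod 1499).
So s = 52; s⁻¹ ≡ 836 (mod 1499).
m = c₂ · s⁻¹ mod 1499 = 1384 · 836 mod 1499 = 1295.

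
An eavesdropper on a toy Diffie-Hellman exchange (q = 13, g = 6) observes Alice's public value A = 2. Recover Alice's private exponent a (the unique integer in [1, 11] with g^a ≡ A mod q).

5

Try successive powers of 6 modulo 13:
6^1 ≡ 6
6^2 ≡ 10
6^3 ≡ 8
6^4 ≡ 9
6^5 ≡ 2
Found: a = 5.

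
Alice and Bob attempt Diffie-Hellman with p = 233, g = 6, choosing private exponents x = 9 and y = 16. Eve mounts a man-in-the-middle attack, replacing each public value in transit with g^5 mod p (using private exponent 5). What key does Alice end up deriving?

Alice receives Eve's public value M = 6^5 mod 233 instead of the honest one.
6^1 ≡ 6 (mod 233)
6^2 = (6^1)^2 ≡ 6^2 = 36 ≡ 36 (mod 233)
6^4 = (6^2)^2 ≡ 36^2 = 1296 ≡ 131 (mod 233)
6^5 = 6^4 · 6^1 ≡ 131 · 6 ≡ 87 (mod 233).
So M = 87. Alice computes K = M^9 mod 233.
87^1 ≡ 87 (mod 233)
87^2 = (87^1)^2 ≡ 87^2 = 7569 ≡ 113 (mod 233)
87^4 = (87^2)^2 ≡ 113^2 = 12769 ≡ 187 (mod 233)
87^8 = (87^4)^2 ≡ 187^2 = 34969 ≡ 19 (mod 233)
87^9 = 87^8 · 87^1 ≡ 19 · 87 ≡ 22 (mod 233).

22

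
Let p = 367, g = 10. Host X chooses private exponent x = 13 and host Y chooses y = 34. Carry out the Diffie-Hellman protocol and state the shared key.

Host X sends A = g^x mod p = 10^13 mod 367.
10^1 ≡ 10 (mod 367)
10^2 = (10^1)^2 ≡ 10^2 = 100 ≡ 100 (mod 367)
10^4 = (10^2)^2 ≡ 100^2 = 10000 ≡ 91 (mod 367)
10^8 = (10^4)^2 ≡ 91^2 = 8281 ≡ 207 (mod 367)
10^13 = 10^8 · 10^4 · 10^1 ≡ 207 · 91 · 10 ≡ 99 (mod 367).
So A = 99. Host Y then computes K = A^y mod p = 99^34 mod 367.
99^1 ≡ 99 (mod 367)
99^2 = (99^1)^2 ≡ 99^2 = 9801 ≡ 259 (mod 367)
99^4 = (99^2)^2 ≡ 259^2 = 67081 ≡ 287 (mod 367)
99^8 = (99^4)^2 ≡ 287^2 = 82369 ≡ 161 (mod 367)
99^16 = (99^8)^2 ≡ 161^2 = 25921 ≡ 231 (mod 367)
99^32 = (99^16)^2 ≡ 231^2 = 53361 ≡ 146 (mod 367)
99^34 = 99^32 · 99^2 ≡ 146 · 259 ≡ 13 (mod 367).

13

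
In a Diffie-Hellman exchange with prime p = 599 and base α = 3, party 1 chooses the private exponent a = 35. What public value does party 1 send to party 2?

417

Public value = 3^35 mod 599.
3^1 ≡ 3 (mod 599)
3^2 = (3^1)^2 ≡ 3^2 = 9 ≡ 9 (mod 599)
3^4 = (3^2)^2 ≡ 9^2 = 81 ≡ 81 (mod 599)
3^8 = (3^4)^2 ≡ 81^2 = 6561 ≡ 571 (mod 599)
3^16 = (3^8)^2 ≡ 571^2 = 326041 ≡ 185 (mod 599)
3^32 = (3^16)^2 ≡ 185^2 = 34225 ≡ 82 (mod 599)
3^35 = 3^32 · 3^2 · 3^1 ≡ 82 · 9 · 3 ≡ 417 (mod 599).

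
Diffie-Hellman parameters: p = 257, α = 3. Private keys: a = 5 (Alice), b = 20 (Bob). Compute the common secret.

67

Bob sends B = α^b mod p = 3^20 mod 257.
3^1 ≡ 3 (mod 257)
3^2 = (3^1)^2 ≡ 3^2 = 9 ≡ 9 (mod 257)
3^4 = (3^2)^2 ≡ 9^2 = 81 ≡ 81 (mod 257)
3^8 = (3^4)^2 ≡ 81^2 = 6561 ≡ 136 (mod 257)
3^16 = (3^8)^2 ≡ 136^2 = 18496 ≡ 249 (mod 257)
3^20 = 3^16 · 3^4 ≡ 249 · 81 ≡ 123 (mod 257).
So B = 123. Alice then computes K = B^a mod p = 123^5 mod 257.
123^1 ≡ 123 (mod 257)
123^2 = (123^1)^2 ≡ 123^2 = 15129 ≡ 223 (mod 257)
123^4 = (123^2)^2 ≡ 223^2 = 49729 ≡ 128 (mod 257)
123^5 = 123^4 · 123^1 ≡ 128 · 123 ≡ 67 (mod 257).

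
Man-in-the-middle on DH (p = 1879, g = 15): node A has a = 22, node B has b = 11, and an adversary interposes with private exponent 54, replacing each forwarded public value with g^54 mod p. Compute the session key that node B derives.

Node B receives an adversary's public value M = 15^54 mod 1879 instead of the honest one.
15^1 ≡ 15 (mod 1879)
15^2 = (15^1)^2 ≡ 15^2 = 225 ≡ 225 (mod 1879)
15^4 = (15^2)^2 ≡ 225^2 = 50625 ≡ 1771 (mod 1879)
15^8 = (15^4)^2 ≡ 1771^2 = 3136441 ≡ 390 (mod 1879)
15^16 = (15^8)^2 ≡ 390^2 = 152100 ≡ 1780 (mod 1879)
15^32 = (15^16)^2 ≡ 1780^2 = 3168400 ≡ 406 (mod 1879)
15^54 = 15^32 · 15^16 · 15^4 · 15^2 ≡ 406 · 1780 · 1771 · 225 ≡ 605 (mod 1879).
So M = 605. Node B computes K = M^11 mod 1879.
605^1 ≡ 605 (mod 1879)
605^2 = (605^1)^2 ≡ 605^2 = 366025 ≡ 1499 (mod 1879)
605^4 = (605^2)^2 ≡ 1499^2 = 2247001 ≡ 1596 (mod 1879)
605^8 = (605^4)^2 ≡ 1596^2 = 2547216 ≡ 1171 (mod 1879)
605^11 = 605^8 · 605^2 · 605^1 ≡ 1171 · 1499 · 605 ≡ 825 (mod 1879).

825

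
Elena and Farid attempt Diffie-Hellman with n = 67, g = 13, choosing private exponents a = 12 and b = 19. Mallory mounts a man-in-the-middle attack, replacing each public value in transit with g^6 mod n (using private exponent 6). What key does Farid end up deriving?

15

Farid receives Mallory's public value M = 13^6 mod 67 instead of the honest one.
13^1 ≡ 13 (mod 67)
13^2 = (13^1)^2 ≡ 13^2 = 169 ≡ 35 (mod 67)
13^4 = (13^2)^2 ≡ 35^2 = 1225 ≡ 19 (mod 67)
13^6 = 13^4 · 13^2 ≡ 19 · 35 ≡ 62 (mod 67).
So M = 62. Farid computes K = M^19 mod 67.
62^1 ≡ 62 (mod 67)
62^2 = (62^1)^2 ≡ 62^2 = 3844 ≡ 25 (mod 67)
62^4 = (62^2)^2 ≡ 25^2 = 625 ≡ 22 (mod 67)
62^8 = (62^4)^2 ≡ 22^2 = 484 ≡ 15 (mod 67)
62^16 = (62^8)^2 ≡ 15^2 = 225 ≡ 24 (mod 67)
62^19 = 62^16 · 62^2 · 62^1 ≡ 24 · 25 · 62 ≡ 15 (mod 67).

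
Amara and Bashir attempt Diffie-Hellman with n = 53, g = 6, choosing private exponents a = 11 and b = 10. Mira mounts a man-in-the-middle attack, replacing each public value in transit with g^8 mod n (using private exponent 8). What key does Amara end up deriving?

Amara receives Mira's public value M = 6^8 mod 53 instead of the honest one.
6^1 ≡ 6 (mod 53)
6^2 = (6^1)^2 ≡ 6^2 = 36 ≡ 36 (mod 53)
6^4 = (6^2)^2 ≡ 36^2 = 1296 ≡ 24 (mod 53)
6^8 = (6^4)^2 ≡ 24^2 = 576 ≡ 46 (mod 53)
So M = 46. Amara computes K = M^11 mod 53.
46^1 ≡ 46 (mod 53)
46^2 = (46^1)^2 ≡ 46^2 = 2116 ≡ 49 (mod 53)
46^4 = (46^2)^2 ≡ 49^2 = 2401 ≡ 16 (mod 53)
46^8 = (46^4)^2 ≡ 16^2 = 256 ≡ 44 (mod 53)
46^11 = 46^8 · 46^2 · 46^1 ≡ 44 · 49 · 46 ≡ 13 (mod 53).

13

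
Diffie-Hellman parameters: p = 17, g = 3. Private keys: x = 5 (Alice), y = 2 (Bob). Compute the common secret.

8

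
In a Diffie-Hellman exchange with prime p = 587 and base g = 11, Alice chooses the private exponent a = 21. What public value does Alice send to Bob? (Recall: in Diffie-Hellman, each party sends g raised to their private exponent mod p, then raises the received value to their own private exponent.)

Public value = 11^21 (mod 587).
11^1 ≡ 11 (mod 587)
11^2 = (11^1)^2 ≡ 11^2 = 121 ≡ 121 (mod 587)
11^4 = (11^2)^2 ≡ 121^2 = 14641 ≡ 553 (mod 587)
11^8 = (11^4)^2 ≡ 553^2 = 305809 ≡ 569 (mod 587)
11^16 = (11^8)^2 ≡ 569^2 = 323761 ≡ 324 (mod 587)
11^21 = 11^16 · 11^4 · 11^1 ≡ 324 · 553 · 11 ≡ 333 (mod 587).

333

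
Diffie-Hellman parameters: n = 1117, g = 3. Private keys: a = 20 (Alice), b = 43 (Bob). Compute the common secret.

Bob sends B = g^b mod n = 3^43 mod 1117.
3^1 ≡ 3 (mod 1117)
3^2 = (3^1)^2 ≡ 3^2 = 9 ≡ 9 (mod 1117)
3^4 = (3^2)^2 ≡ 9^2 = 81 ≡ 81 (mod 1117)
3^8 = (3^4)^2 ≡ 81^2 = 6561 ≡ 976 (mod 1117)
3^16 = (3^8)^2 ≡ 976^2 = 952576 ≡ 892 (mod 1117)
3^32 = (3^16)^2 ≡ 892^2 = 795664 ≡ 360 (mod 1117)
3^43 = 3^32 · 3^8 · 3^2 · 3^1 ≡ 360 · 976 · 9 · 3 ≡ 39 (mod 1117).
So B = 39. Alice then computes K = B^a mod n = 39^20 mod 1117.
39^1 ≡ 39 (mod 1117)
39^2 = (39^1)^2 ≡ 39^2 = 1521 ≡ 404 (mod 1117)
39^4 = (39^2)^2 ≡ 404^2 = 163216 ≡ 134 (mod 1117)
39^8 = (39^4)^2 ≡ 134^2 = 17956 ≡ 84 (mod 1117)
39^16 = (39^8)^2 ≡ 84^2 = 7056 ≡ 354 (mod 1117)
39^20 = 39^16 · 39^4 ≡ 354 · 134 ≡ 522 (mod 1117).

522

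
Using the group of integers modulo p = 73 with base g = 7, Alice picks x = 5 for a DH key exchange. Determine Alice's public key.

17

Public value = 7^5 mod 73.
7^1 ≡ 7 (mod 73)
7^2 = (7^1)^2 ≡ 7^2 = 49 ≡ 49 (mod 73)
7^4 = (7^2)^2 ≡ 49^2 = 2401 ≡ 65 (mod 73)
7^5 = 7^4 · 7^1 ≡ 65 · 7 ≡ 17 (mod 73).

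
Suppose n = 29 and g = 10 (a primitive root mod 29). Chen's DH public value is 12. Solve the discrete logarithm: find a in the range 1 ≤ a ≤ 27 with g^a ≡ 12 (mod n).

21

Try successive powers of 10 modulo 29:
10^1 ≡ 10
10^2 ≡ 13
10^3 ≡ 14
10^4 ≡ 24
10^5 ≡ 8
10^6 ≡ 22
10^7 ≡ 17
10^8 ≡ 25
10^9 ≡ 18
10^10 ≡ 6
10^11 ≡ 2
10^12 ≡ 20
10^13 ≡ 26
10^14 ≡ 28
10^15 ≡ 19
10^16 ≡ 16
10^17 ≡ 15
10^18 ≡ 5
10^19 ≡ 21
10^20 ≡ 7
10^21 ≡ 12
Found: a = 21.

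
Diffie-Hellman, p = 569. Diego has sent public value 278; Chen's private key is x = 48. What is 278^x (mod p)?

80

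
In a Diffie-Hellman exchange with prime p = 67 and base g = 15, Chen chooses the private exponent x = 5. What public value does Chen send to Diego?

64

Public value = 15^5 mod 67.
15^1 ≡ 15 (mod 67)
15^2 = (15^1)^2 ≡ 15^2 = 225 ≡ 24 (mod 67)
15^4 = (15^2)^2 ≡ 24^2 = 576 ≡ 40 (mod 67)
15^5 = 15^4 · 15^1 ≡ 40 · 15 ≡ 64 (mod 67).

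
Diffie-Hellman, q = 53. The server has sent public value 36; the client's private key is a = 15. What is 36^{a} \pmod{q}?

24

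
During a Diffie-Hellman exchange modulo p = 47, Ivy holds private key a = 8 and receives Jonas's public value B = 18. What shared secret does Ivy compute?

Shared key K = 18^8 mod 47.
18^1 ≡ 18 (mod 47)
18^2 = (18^1)^2 ≡ 18^2 = 324 ≡ 42 (mod 47)
18^4 = (18^2)^2 ≡ 42^2 = 1764 ≡ 25 (mod 47)
18^8 = (18^4)^2 ≡ 25^2 = 625 ≡ 14 (mod 47)

14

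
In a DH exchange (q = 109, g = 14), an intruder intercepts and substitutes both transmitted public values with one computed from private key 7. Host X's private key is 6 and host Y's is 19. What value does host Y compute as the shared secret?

Host Y receives an intruder's public value M = 14^7 mod 109 instead of the honest one.
14^1 ≡ 14 (mod 109)
14^2 = (14^1)^2 ≡ 14^2 = 196 ≡ 87 (mod 109)
14^4 = (14^2)^2 ≡ 87^2 = 7569 ≡ 48 (mod 109)
14^7 = 14^4 · 14^2 · 14^1 ≡ 48 · 87 · 14 ≡ 40 (mod 109).
So M = 40. Host Y computes K = M^19 mod 109.
40^1 ≡ 40 (mod 109)
40^2 = (40^1)^2 ≡ 40^2 = 1600 ≡ 74 (mod 109)
40^4 = (40^2)^2 ≡ 74^2 = 5476 ≡ 26 (mod 109)
40^8 = (40^4)^2 ≡ 26^2 = 676 ≡ 22 (mod 109)
40^16 = (40^8)^2 ≡ 22^2 = 484 ≡ 48 (mod 109)
40^19 = 40^16 · 40^2 · 40^1 ≡ 48 · 74 · 40 ≡ 53 (mod 109).

53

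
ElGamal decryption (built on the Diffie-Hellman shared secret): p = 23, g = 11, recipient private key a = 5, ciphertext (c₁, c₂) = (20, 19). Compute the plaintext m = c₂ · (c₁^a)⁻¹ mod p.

18

Shared mask s = c₁^a mod p = 20^5 mod 23.
20^1 ≡ 20 (mod 23)
20^2 = (20^1)^2 ≡ 20^2 = 400 ≡ 9 (mod 23)
20^4 = (20^2)^2 ≡ 9^2 = 81 ≡ 12 (mod 23)
20^5 = 20^4 · 20^1 ≡ 12 · 20 ≡ 10 (mod 23).
So s = 10; s⁻¹ ≡ 7 (mod 23).
m = c₂ · s⁻¹ mod 23 = 19 · 7 mod 23 = 18.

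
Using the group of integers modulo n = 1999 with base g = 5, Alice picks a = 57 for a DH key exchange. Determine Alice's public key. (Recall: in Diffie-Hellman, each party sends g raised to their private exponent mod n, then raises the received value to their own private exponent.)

1384

Public value = 5^57 (mod 1999).
5^1 ≡ 5 (mod 1999)
5^2 = (5^1)^2 ≡ 5^2 = 25 ≡ 25 (mod 1999)
5^4 = (5^2)^2 ≡ 25^2 = 625 ≡ 625 (mod 1999)
5^8 = (5^4)^2 ≡ 625^2 = 390625 ≡ 820 (mod 1999)
5^16 = (5^8)^2 ≡ 820^2 = 672400 ≡ 736 (mod 1999)
5^32 = (5^16)^2 ≡ 736^2 = 541696 ≡ 1966 (mod 1999)
5^57 = 5^32 · 5^16 · 5^8 · 5^1 ≡ 1966 · 736 · 820 · 5 ≡ 1384 (mod 1999).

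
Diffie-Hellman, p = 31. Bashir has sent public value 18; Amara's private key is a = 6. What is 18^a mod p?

Shared key K = 18^6 mod 31.
18^1 ≡ 18 (mod 31)
18^2 = (18^1)^2 ≡ 18^2 = 324 ≡ 14 (mod 31)
18^4 = (18^2)^2 ≡ 14^2 = 196 ≡ 10 (mod 31)
18^6 = 18^4 · 18^2 ≡ 10 · 14 ≡ 16 (mod 31).

16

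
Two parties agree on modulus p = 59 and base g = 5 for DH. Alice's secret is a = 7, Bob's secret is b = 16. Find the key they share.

Alice sends A = g^a mod p = 5^7 mod 59.
5^1 ≡ 5 (mod 59)
5^2 = (5^1)^2 ≡ 5^2 = 25 ≡ 25 (mod 59)
5^4 = (5^2)^2 ≡ 25^2 = 625 ≡ 35 (mod 59)
5^7 = 5^4 · 5^2 · 5^1 ≡ 35 · 25 · 5 ≡ 9 (mod 59).
So A = 9. Bob then computes K = A^b mod p = 9^16 mod 59.
9^1 ≡ 9 (mod 59)
9^2 = (9^1)^2 ≡ 9^2 = 81 ≡ 22 (mod 59)
9^4 = (9^2)^2 ≡ 22^2 = 484 ≡ 12 (mod 59)
9^8 = (9^4)^2 ≡ 12^2 = 144 ≡ 26 (mod 59)
9^16 = (9^8)^2 ≡ 26^2 = 676 ≡ 27 (mod 59)

27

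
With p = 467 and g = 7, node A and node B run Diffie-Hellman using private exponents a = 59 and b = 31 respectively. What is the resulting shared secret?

Node B sends B = g^b mod p = 7^31 mod 467.
7^1 ≡ 7 (mod 467)
7^2 = (7^1)^2 ≡ 7^2 = 49 ≡ 49 (mod 467)
7^4 = (7^2)^2 ≡ 49^2 = 2401 ≡ 66 (mod 467)
7^8 = (7^4)^2 ≡ 66^2 = 4356 ≡ 153 (mod 467)
7^16 = (7^8)^2 ≡ 153^2 = 23409 ≡ 59 (mod 467)
7^31 = 7^16 · 7^8 · 7^4 · 7^2 · 7^1 ≡ 59 · 153 · 66 · 49 · 7 ≡ 97 (mod 467).
So B = 97. Node A then computes K = B^a mod p = 97^59 mod 467.
97^1 ≡ 97 (mod 467)
97^2 = (97^1)^2 ≡ 97^2 = 9409 ≡ 69 (mod 467)
97^4 = (97^2)^2 ≡ 69^2 = 4761 ≡ 91 (mod 467)
97^8 = (97^4)^2 ≡ 91^2 = 8281 ≡ 342 (mod 467)
97^16 = (97^8)^2 ≡ 342^2 = 116964 ≡ 214 (mod 467)
97^32 = (97^16)^2 ≡ 214^2 = 45796 ≡ 30 (mod 467)
97^59 = 97^32 · 97^16 · 97^8 · 97^2 · 97^1 ≡ 30 · 214 · 342 · 69 · 97 ≡ 285 (mod 467).

285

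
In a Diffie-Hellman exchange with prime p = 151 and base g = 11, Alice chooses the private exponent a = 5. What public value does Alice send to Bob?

85

Public value = 11^5 mod 151.
11^1 ≡ 11 (mod 151)
11^2 = (11^1)^2 ≡ 11^2 = 121 ≡ 121 (mod 151)
11^4 = (11^2)^2 ≡ 121^2 = 14641 ≡ 145 (mod 151)
11^5 = 11^4 · 11^1 ≡ 145 · 11 ≡ 85 (mod 151).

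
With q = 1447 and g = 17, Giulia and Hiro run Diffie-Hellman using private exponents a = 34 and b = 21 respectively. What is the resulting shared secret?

Giulia sends A = g^a mod q = 17^34 mod 1447.
17^1 ≡ 17 (mod 1447)
17^2 = (17^1)^2 ≡ 17^2 = 289 ≡ 289 (mod 1447)
17^4 = (17^2)^2 ≡ 289^2 = 83521 ≡ 1042 (mod 1447)
17^8 = (17^4)^2 ≡ 1042^2 = 1085764 ≡ 514 (mod 1447)
17^16 = (17^8)^2 ≡ 514^2 = 264196 ≡ 842 (mod 1447)
17^32 = (17^16)^2 ≡ 842^2 = 708964 ≡ 1381 (mod 1447)
17^34 = 17^32 · 17^2 ≡ 1381 · 289 ≡ 1184 (mod 1447).
So A = 1184. Hiro then computes K = A^b mod q = 1184^21 mod 1447.
1184^1 ≡ 1184 (mod 1447)
1184^2 = (1184^1)^2 ≡ 1184^2 = 1401856 ≡ 1160 (mod 1447)
1184^4 = (1184^2)^2 ≡ 1160^2 = 1345600 ≡ 1337 (mod 1447)
1184^8 = (1184^4)^2 ≡ 1337^2 = 1787569 ≡ 524 (mod 1447)
1184^16 = (1184^8)^2 ≡ 524^2 = 274576 ≡ 1093 (mod 1447)
1184^21 = 1184^16 · 1184^4 · 1184^1 ≡ 1093 · 1337 · 1184 ≡ 646 (mod 1447).

646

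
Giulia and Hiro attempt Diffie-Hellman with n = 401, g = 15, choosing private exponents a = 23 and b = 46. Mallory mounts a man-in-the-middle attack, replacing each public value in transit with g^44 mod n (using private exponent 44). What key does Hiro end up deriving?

205

Hiro receives Mallory's public value M = 15^44 mod 401 instead of the honest one.
15^1 ≡ 15 (mod 401)
15^2 = (15^1)^2 ≡ 15^2 = 225 ≡ 225 (mod 401)
15^4 = (15^2)^2 ≡ 225^2 = 50625 ≡ 99 (mod 401)
15^8 = (15^4)^2 ≡ 99^2 = 9801 ≡ 177 (mod 401)
15^16 = (15^8)^2 ≡ 177^2 = 31329 ≡ 51 (mod 401)
15^32 = (15^16)^2 ≡ 51^2 = 2601 ≡ 195 (mod 401)
15^44 = 15^32 · 15^8 · 15^4 ≡ 195 · 177 · 99 ≡ 64 (mod 401).
So M = 64. Hiro computes K = M^46 mod 401.
64^1 ≡ 64 (mod 401)
64^2 = (64^1)^2 ≡ 64^2 = 4096 ≡ 86 (mod 401)
64^4 = (64^2)^2 ≡ 86^2 = 7396 ≡ 178 (mod 401)
64^8 = (64^4)^2 ≡ 178^2 = 31684 ≡ 5 (mod 401)
64^16 = (64^8)^2 ≡ 5^2 = 25 ≡ 25 (mod 401)
64^32 = (64^16)^2 ≡ 25^2 = 625 ≡ 224 (mod 401)
64^46 = 64^32 · 64^8 · 64^4 · 64^2 ≡ 224 · 5 · 178 · 86 ≡ 205 (mod 401).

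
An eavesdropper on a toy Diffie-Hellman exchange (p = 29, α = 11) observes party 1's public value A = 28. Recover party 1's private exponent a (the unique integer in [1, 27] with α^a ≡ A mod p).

14

Try successive powers of 11 modulo 29:
11^1 ≡ 11
11^2 ≡ 5
11^3 ≡ 26
11^4 ≡ 25
11^5 ≡ 14
11^6 ≡ 9
11^7 ≡ 12
11^8 ≡ 16
11^9 ≡ 2
11^10 ≡ 22
11^11 ≡ 10
11^12 ≡ 23
11^13 ≡ 21
11^14 ≡ 28
Found: a = 14.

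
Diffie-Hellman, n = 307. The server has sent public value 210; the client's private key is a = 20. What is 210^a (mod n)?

275

Shared key K = 210^20 mod 307.
210^1 ≡ 210 (mod 307)
210^2 = (210^1)^2 ≡ 210^2 = 44100 ≡ 199 (mod 307)
210^4 = (210^2)^2 ≡ 199^2 = 39601 ≡ 305 (mod 307)
210^8 = (210^4)^2 ≡ 305^2 = 93025 ≡ 4 (mod 307)
210^16 = (210^8)^2 ≡ 4^2 = 16 ≡ 16 (mod 307)
210^20 = 210^16 · 210^4 ≡ 16 · 305 ≡ 275 (mod 307).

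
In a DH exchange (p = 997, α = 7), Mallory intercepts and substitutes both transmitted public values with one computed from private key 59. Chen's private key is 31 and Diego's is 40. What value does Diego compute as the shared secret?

Diego receives Mallory's public value M = 7^59 mod 997 instead of the honest one.
7^1 ≡ 7 (mod 997)
7^2 = (7^1)^2 ≡ 7^2 = 49 ≡ 49 (mod 997)
7^4 = (7^2)^2 ≡ 49^2 = 2401 ≡ 407 (mod 997)
7^8 = (7^4)^2 ≡ 407^2 = 165649 ≡ 147 (mod 997)
7^16 = (7^8)^2 ≡ 147^2 = 21609 ≡ 672 (mod 997)
7^32 = (7^16)^2 ≡ 672^2 = 451584 ≡ 940 (mod 997)
7^59 = 7^32 · 7^16 · 7^8 · 7^2 · 7^1 ≡ 940 · 672 · 147 · 49 · 7 ≡ 602 (mod 997).
So M = 602. Diego computes K = M^40 mod 997.
602^1 ≡ 602 (mod 997)
602^2 = (602^1)^2 ≡ 602^2 = 362404 ≡ 493 (mod 997)
602^4 = (602^2)^2 ≡ 493^2 = 243049 ≡ 778 (mod 997)
602^8 = (602^4)^2 ≡ 778^2 = 605284 ≡ 105 (mod 997)
602^16 = (602^8)^2 ≡ 105^2 = 11025 ≡ 58 (mod 997)
602^32 = (602^16)^2 ≡ 58^2 = 3364 ≡ 373 (mod 997)
602^40 = 602^32 · 602^8 ≡ 373 · 105 ≡ 282 (mod 997).

282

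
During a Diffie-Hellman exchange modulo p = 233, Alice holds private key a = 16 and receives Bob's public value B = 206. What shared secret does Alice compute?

76

Shared key K = 206^16 mod 233.
206^1 ≡ 206 (mod 233)
206^2 = (206^1)^2 ≡ 206^2 = 42436 ≡ 30 (mod 233)
206^4 = (206^2)^2 ≡ 30^2 = 900 ≡ 201 (mod 233)
206^8 = (206^4)^2 ≡ 201^2 = 40401 ≡ 92 (mod 233)
206^16 = (206^8)^2 ≡ 92^2 = 8464 ≡ 76 (mod 233)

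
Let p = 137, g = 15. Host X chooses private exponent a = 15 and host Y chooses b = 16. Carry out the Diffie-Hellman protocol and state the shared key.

Host X sends A = g^a mod p = 15^15 mod 137.
15^1 ≡ 15 (mod 137)
15^2 = (15^1)^2 ≡ 15^2 = 225 ≡ 88 (mod 137)
15^4 = (15^2)^2 ≡ 88^2 = 7744 ≡ 72 (mod 137)
15^8 = (15^4)^2 ≡ 72^2 = 5184 ≡ 115 (mod 137)
15^15 = 15^8 · 15^4 · 15^2 · 15^1 ≡ 115 · 72 · 88 · 15 ≡ 14 (mod 137).
So A = 14. Host Y then computes K = A^b mod p = 14^16 mod 137.
14^1 ≡ 14 (mod 137)
14^2 = (14^1)^2 ≡ 14^2 = 196 ≡ 59 (mod 137)
14^4 = (14^2)^2 ≡ 59^2 = 3481 ≡ 56 (mod 137)
14^8 = (14^4)^2 ≡ 56^2 = 3136 ≡ 122 (mod 137)
14^16 = (14^8)^2 ≡ 122^2 = 14884 ≡ 88 (mod 137)

88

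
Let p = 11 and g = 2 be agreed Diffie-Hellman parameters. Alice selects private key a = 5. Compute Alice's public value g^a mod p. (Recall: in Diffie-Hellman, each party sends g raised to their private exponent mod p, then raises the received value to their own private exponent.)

10

Public value = 2^5 mod 11.
2^1 ≡ 2 (mod 11)
2^2 = (2^1)^2 ≡ 2^2 = 4 ≡ 4 (mod 11)
2^4 = (2^2)^2 ≡ 4^2 = 16 ≡ 5 (mod 11)
2^5 = 2^4 · 2^1 ≡ 5 · 2 ≡ 10 (mod 11).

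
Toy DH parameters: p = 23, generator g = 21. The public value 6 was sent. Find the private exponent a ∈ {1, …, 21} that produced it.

20

Try successive powers of 21 modulo 23:
21^1 ≡ 21
21^2 ≡ 4
21^3 ≡ 15
21^4 ≡ 16
21^5 ≡ 14
21^6 ≡ 18
21^7 ≡ 10
21^8 ≡ 3
21^9 ≡ 17
21^10 ≡ 12
21^11 ≡ 22
21^12 ≡ 2
21^13 ≡ 19
21^14 ≡ 8
21^15 ≡ 7
21^16 ≡ 9
21^17 ≡ 5
21^18 ≡ 13
21^19 ≡ 20
21^20 ≡ 6
Found: a = 20.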